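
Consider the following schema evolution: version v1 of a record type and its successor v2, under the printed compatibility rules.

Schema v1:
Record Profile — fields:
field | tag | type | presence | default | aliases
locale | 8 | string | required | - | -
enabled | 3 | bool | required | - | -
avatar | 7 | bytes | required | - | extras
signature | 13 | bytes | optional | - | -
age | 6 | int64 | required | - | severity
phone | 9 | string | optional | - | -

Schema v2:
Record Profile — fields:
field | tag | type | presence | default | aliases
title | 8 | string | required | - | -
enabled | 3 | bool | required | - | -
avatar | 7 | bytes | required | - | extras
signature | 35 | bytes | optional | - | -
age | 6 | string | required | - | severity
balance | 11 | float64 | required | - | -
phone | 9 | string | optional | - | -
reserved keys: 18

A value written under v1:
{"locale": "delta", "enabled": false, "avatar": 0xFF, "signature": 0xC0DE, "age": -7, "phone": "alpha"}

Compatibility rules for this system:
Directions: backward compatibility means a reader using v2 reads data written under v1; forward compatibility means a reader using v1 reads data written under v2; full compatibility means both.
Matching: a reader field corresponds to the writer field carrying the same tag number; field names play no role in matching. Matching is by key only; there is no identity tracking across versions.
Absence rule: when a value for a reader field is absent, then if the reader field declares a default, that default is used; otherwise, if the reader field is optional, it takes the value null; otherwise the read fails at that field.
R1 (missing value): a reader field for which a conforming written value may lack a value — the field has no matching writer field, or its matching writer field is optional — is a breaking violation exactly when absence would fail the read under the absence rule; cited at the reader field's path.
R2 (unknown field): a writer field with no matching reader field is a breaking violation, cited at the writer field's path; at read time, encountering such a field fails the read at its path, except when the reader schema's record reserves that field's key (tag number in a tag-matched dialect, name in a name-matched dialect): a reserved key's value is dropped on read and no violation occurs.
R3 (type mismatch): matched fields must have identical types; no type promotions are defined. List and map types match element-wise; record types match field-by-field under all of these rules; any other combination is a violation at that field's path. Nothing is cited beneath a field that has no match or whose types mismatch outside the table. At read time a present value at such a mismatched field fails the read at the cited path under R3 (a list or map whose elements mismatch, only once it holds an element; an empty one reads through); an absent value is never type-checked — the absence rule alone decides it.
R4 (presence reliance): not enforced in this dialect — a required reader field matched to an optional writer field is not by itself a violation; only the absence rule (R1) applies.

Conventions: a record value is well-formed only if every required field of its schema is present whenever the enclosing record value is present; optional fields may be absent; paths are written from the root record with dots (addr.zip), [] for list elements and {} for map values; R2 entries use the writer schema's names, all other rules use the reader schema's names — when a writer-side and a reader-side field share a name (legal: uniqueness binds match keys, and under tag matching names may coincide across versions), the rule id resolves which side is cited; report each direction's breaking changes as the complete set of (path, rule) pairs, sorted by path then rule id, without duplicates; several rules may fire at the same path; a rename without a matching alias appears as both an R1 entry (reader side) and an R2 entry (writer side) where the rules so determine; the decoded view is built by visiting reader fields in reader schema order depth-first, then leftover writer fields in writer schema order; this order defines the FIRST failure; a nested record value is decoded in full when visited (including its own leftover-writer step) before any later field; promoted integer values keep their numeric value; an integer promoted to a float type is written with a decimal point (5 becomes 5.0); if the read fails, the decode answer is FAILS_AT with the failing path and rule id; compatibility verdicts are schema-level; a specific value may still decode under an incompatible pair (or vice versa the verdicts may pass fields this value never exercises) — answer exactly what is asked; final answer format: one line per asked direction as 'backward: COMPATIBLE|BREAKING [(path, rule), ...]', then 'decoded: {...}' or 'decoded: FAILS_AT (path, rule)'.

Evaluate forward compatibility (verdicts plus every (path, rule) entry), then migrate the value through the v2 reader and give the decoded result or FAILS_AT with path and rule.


arrows below run writer -> reader for Profile
forward for Profile (reader v1, writer v2):
  string -> string, writer required: locale aligns to title
  bool -> bool, writer required: enabled aligns to enabled
  bytes -> bytes, writer required: avatar aligns to avatar
  signature: no writer-side match
  string -> int64, writer required: age aligns to age
  string -> string, writer optional: phone aligns to phone
  writer field signature has no reader counterpart
  writer field balance has no reader counterpart
  breaking: (age, R3)
  breaking: (balance, R2)
  breaking: (signature, R2)
  forward on Profile therefore BREAKING (3)
decode (reader v2):
  title := "delta" (from writer locale)
  enabled := false
  avatar := 0xFF
  signature := null (absent, optional -> null)
  read fails at age under R3
  => FAILS_AT (age, R3)
the other Profile changes do not affect what is asked:
  renamed field locale to title in record Profile -> triggers nothing under Profile's printed rules — same verdict

forward: BREAKING [(age, R3), (balance, R2), (signature, R2)]; decoded: FAILS_AT (age, R3)


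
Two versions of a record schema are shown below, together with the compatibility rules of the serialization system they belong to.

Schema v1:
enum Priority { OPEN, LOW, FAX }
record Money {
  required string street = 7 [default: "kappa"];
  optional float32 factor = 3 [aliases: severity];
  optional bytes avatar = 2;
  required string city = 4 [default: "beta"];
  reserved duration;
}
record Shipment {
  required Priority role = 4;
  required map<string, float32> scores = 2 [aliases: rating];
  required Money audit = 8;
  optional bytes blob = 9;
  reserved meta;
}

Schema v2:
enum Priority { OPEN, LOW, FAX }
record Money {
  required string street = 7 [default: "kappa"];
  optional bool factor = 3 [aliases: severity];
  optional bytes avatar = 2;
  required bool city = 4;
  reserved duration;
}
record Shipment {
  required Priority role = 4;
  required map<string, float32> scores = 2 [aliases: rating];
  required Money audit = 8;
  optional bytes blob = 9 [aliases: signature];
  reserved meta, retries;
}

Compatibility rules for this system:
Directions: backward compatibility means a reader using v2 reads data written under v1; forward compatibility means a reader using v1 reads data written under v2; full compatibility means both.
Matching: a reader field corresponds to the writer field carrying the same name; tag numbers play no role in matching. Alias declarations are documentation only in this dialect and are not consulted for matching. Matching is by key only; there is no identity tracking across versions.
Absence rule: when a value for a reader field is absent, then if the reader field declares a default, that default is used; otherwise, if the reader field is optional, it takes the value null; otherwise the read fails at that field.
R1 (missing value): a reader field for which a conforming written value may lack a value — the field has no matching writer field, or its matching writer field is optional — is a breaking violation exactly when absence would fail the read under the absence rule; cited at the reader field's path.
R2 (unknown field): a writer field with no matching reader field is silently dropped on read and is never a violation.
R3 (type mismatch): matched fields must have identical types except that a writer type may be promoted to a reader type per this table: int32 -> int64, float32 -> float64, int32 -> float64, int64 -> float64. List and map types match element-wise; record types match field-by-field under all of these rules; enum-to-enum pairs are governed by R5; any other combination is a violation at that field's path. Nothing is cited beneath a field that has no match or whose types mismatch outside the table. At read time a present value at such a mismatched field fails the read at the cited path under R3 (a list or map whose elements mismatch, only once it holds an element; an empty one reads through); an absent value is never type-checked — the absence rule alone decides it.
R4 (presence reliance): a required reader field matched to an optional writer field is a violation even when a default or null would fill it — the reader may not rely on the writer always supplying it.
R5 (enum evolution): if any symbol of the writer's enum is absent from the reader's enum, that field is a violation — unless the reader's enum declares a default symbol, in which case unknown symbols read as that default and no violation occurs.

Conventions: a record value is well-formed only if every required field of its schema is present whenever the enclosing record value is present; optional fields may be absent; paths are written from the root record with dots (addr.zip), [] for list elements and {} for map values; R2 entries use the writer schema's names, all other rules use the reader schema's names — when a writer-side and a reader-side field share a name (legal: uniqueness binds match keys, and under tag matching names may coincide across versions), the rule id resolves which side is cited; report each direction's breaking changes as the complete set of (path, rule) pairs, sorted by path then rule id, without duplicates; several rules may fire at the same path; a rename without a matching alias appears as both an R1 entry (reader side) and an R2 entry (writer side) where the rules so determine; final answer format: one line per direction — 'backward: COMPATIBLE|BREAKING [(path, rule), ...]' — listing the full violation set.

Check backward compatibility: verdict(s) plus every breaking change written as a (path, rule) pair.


each type pair in Shipment: writer, then reader
backward on Shipment — v2 reading data written by v1:
  writer required, Priority -> Priority: reader role maps from writer role
  writer required, map<string, float32> -> map<string, float32>: reader scores maps from writer scores
  writer required, Money -> Money: reader audit maps from writer audit
  writer optional, bytes -> bytes: reader blob maps from writer blob
  writer required, string -> string: reader audit.street maps from writer audit.street
  writer optional, float32 -> bool: reader audit.factor maps from writer audit.factor
  writer optional, bytes -> bytes: reader audit.avatar maps from writer audit.avatar
  writer required, string -> bool: reader audit.city maps from writer audit.city
  breaking: (audit.city, R3)
  breaking: (audit.factor, R3)
  => 2 violation(s): backward is BREAKING for Shipment

backward: BREAKING [(audit.city, R3), (audit.factor, R3)]


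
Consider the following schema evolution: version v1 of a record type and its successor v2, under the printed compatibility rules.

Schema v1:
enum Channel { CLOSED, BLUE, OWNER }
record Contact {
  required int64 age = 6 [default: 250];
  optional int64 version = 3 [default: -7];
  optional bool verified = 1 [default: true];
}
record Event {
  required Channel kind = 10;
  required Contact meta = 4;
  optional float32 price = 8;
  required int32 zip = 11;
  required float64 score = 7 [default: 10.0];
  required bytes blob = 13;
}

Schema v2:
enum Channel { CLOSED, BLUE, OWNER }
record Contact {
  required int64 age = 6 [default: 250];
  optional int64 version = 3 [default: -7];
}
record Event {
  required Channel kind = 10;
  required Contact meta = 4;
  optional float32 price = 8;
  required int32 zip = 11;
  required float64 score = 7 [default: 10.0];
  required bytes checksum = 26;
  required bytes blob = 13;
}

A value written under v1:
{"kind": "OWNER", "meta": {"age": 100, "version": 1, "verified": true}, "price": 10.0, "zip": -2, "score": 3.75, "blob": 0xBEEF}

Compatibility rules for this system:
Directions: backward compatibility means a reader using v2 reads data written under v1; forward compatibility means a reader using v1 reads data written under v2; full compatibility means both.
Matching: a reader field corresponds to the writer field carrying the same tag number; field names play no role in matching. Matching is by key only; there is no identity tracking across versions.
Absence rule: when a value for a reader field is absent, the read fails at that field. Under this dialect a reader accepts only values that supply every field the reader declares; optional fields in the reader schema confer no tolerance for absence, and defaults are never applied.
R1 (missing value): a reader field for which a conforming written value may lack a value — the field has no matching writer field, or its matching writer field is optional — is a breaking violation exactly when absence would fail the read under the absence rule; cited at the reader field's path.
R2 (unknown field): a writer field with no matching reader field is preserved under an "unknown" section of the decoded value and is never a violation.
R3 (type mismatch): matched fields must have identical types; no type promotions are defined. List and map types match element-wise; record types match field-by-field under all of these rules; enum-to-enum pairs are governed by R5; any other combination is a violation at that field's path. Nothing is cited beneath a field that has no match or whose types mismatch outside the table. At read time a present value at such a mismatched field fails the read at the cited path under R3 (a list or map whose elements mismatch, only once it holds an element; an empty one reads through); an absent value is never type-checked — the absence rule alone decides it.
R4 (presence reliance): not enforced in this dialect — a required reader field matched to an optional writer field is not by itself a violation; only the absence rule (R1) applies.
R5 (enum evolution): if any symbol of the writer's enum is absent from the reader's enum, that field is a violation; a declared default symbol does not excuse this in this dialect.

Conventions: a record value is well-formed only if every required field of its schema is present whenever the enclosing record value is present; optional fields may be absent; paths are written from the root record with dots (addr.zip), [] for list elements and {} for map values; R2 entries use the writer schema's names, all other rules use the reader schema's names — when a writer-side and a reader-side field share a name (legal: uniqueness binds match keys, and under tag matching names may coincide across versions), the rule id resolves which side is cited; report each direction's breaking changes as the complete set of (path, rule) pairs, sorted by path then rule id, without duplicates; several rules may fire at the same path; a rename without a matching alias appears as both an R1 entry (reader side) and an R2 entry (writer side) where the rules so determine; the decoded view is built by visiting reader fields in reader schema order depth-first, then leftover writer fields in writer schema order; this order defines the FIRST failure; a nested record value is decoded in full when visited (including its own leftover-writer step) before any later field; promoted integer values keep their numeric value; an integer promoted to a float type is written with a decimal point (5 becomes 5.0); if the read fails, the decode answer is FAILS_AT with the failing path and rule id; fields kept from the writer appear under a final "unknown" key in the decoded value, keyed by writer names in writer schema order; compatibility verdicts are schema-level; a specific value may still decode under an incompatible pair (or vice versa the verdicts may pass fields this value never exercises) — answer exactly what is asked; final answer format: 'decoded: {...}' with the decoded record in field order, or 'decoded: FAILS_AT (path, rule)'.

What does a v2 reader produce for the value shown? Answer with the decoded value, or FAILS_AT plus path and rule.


each type pair in Event: writer, then reader
decoding the Event value with the v2 reader:
  kind := "OWNER"
  meta.age := 100
  meta.version := 1
  writer meta.verified: kept under "unknown"
  price := 10.0
  zip := -2
  score := 3.75
  read fails at checksum under R1 (no fill)
  => FAILS_AT (checksum, R1)
ruling out the remaining Event differences:
  removed field verified from record Contact -> matters for Event compatibility verdicts, not for this value's decode

decoded: FAILS_AT (checksum, R1)


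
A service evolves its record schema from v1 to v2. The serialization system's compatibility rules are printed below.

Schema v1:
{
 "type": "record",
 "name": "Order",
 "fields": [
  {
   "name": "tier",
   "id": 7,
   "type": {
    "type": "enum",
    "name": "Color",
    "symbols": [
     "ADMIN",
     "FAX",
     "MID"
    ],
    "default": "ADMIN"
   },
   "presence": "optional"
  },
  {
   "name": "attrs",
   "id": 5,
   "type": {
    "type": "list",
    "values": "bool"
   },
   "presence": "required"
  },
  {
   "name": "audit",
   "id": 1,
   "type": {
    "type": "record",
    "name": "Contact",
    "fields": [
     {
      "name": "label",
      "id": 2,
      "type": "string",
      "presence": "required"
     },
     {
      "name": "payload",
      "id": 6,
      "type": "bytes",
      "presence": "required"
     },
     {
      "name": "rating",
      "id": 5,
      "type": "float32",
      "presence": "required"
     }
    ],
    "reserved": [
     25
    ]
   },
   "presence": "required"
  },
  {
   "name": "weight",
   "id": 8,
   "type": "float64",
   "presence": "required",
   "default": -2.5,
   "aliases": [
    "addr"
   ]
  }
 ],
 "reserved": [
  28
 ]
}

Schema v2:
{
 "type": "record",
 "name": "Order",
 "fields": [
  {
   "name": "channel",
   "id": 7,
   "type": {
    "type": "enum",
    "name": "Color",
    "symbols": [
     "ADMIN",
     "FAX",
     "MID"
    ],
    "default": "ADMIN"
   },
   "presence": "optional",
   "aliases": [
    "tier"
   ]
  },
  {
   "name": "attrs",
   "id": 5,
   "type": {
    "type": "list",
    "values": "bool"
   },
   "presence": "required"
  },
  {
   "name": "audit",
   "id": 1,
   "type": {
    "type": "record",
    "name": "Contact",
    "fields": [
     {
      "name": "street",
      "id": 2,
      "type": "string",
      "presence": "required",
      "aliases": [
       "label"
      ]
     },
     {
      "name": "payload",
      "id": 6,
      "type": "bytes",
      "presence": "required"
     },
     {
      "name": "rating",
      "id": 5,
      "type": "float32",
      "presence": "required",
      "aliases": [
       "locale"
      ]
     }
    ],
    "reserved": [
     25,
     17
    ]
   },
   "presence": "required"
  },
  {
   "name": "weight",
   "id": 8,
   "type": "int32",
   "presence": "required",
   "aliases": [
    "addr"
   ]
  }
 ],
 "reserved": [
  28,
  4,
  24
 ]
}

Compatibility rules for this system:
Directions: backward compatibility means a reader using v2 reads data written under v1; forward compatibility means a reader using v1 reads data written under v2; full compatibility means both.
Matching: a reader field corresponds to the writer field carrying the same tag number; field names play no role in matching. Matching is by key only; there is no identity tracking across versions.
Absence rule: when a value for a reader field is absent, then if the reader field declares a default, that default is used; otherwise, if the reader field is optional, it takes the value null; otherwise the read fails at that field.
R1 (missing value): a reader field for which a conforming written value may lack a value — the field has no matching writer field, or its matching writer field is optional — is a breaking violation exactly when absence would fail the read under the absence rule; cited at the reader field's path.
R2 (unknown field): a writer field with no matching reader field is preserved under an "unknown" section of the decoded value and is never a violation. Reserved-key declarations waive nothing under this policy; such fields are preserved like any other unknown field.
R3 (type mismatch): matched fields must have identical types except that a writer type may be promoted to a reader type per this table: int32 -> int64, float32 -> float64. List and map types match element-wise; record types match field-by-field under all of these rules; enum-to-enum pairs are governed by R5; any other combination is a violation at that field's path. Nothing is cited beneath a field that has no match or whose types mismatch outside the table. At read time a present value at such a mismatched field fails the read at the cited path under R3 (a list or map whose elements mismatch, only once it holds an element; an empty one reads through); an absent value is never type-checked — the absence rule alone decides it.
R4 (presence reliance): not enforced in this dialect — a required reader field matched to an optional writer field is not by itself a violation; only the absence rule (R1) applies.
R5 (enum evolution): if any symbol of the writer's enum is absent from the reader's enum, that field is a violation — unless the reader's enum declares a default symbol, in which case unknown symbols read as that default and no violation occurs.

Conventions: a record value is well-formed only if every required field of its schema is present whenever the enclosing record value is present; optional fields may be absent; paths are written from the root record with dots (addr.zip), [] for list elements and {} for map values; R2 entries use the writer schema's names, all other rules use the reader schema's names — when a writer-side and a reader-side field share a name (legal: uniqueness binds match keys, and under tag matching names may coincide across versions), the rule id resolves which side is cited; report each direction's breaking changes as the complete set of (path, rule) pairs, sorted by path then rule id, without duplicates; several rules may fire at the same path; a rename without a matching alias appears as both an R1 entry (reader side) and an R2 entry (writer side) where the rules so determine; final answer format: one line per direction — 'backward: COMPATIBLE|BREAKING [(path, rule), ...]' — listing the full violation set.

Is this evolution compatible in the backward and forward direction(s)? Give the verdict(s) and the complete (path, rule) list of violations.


arrows below run writer -> reader for Order
backward on Order — v2 reading data written by v1:
  channel: Color -> Color, writer optional; from tier
  attrs: list<bool> -> list<bool>, writer required; from attrs
  audit: Contact -> Contact, writer required; from audit
  weight: float64 -> int32, writer required; from weight
  audit.street: string -> string, writer required; from audit.label
  audit.payload: bytes -> bytes, writer required; from audit.payload
  audit.rating: float32 -> float32, writer required; from audit.rating
  violation R3 at weight
  => backward verdict for Order: BREAKING, 1 violation(s)
forward on Order — v1 reading data written by v2:
  tier: Color -> Color, writer optional; from channel
  attrs: list<bool> -> list<bool>, writer required; from attrs
  audit: Contact -> Contact, writer required; from audit
  weight: int32 -> float64, writer required; from weight
  audit.label: string -> string, writer required; from audit.street
  audit.payload: bytes -> bytes, writer required; from audit.payload
  audit.rating: float32 -> float32, writer required; from audit.rating
  violation R3 at weight
  => forward verdict for Order: BREAKING, 1 violation(s)

backward: BREAKING [(weight, R3)]; forward: BREAKING [(weight, R3)]


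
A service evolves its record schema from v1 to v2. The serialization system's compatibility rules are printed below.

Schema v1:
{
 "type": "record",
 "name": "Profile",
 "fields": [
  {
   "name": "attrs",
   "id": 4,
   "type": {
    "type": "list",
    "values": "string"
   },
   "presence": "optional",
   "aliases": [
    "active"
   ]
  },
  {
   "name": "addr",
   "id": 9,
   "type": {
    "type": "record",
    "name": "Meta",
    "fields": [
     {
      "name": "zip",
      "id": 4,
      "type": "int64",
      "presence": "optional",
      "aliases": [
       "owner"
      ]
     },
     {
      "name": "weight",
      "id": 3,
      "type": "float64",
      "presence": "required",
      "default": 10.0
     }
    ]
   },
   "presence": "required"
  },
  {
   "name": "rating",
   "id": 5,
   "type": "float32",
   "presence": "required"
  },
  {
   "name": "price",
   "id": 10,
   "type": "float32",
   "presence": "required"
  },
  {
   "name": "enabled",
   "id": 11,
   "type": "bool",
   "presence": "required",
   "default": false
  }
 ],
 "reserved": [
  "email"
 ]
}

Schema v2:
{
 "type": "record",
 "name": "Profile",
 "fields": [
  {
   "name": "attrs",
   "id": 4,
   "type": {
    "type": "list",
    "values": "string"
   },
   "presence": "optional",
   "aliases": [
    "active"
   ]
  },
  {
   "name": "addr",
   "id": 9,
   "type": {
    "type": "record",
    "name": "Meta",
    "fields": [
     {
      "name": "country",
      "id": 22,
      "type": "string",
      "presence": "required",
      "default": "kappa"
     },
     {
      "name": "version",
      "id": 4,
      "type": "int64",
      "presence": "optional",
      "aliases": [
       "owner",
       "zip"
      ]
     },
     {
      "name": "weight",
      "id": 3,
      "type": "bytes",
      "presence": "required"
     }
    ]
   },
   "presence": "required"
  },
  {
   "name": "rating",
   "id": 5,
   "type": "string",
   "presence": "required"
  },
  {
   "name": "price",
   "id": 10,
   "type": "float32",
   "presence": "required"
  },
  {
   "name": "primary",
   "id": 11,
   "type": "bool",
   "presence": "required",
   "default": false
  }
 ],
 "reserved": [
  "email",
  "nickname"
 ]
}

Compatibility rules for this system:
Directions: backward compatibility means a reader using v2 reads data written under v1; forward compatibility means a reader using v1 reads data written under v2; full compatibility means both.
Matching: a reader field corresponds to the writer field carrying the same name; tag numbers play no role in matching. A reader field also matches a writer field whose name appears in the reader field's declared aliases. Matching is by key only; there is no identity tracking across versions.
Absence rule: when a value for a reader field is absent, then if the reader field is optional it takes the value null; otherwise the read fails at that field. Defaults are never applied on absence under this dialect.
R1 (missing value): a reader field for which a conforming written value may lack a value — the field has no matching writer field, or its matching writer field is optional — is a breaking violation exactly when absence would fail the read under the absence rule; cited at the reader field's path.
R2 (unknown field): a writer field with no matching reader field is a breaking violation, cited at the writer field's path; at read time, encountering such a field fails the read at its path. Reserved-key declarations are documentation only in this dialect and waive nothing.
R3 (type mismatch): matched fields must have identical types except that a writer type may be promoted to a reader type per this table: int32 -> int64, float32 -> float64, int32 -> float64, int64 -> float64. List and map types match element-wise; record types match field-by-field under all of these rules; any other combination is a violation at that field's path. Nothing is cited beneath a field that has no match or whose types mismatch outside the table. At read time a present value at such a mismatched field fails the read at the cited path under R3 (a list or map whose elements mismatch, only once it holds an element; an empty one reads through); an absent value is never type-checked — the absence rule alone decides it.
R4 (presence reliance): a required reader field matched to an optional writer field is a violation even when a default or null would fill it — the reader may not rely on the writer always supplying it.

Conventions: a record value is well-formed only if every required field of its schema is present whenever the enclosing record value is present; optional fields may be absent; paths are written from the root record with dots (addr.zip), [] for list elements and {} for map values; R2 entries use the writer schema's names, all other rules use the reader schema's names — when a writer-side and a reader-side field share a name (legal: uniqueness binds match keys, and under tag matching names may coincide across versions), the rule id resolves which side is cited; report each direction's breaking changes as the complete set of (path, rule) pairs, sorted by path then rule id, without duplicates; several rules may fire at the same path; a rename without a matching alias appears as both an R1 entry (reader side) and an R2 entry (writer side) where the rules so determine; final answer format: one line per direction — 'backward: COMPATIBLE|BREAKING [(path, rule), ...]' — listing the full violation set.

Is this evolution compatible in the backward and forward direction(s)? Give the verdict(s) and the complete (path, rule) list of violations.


backward: BREAKING [(addr.country, R1), (addr.weight, R3), (enabled, R2), (primary, R1), (rating, R3)]; forward: BREAKING [(addr.country, R2), (addr.version, R2), (addr.weight, R3), (enabled, R1), (primary, R2), (rating, R3)]

each type pair in Profile: writer, then reader
backward pass over Profile, reader schema v2, writer schema v1:
  attrs: list<string> -> list<string>, writer optional; from attrs
  addr: Meta -> Meta, writer required; from addr
  rating: float32 -> string, writer required; from rating
  price: float32 -> float32, writer required; from price
  no writer field matches reader primary
  writer enabled: unknown to reader
  no writer field matches reader addr.country
  addr.version: int64 -> int64, writer optional; from addr.zip
  addr.weight: float64 -> bytes, writer required; from addr.weight
  violation R1 at addr.country
  violation R3 at addr.weight
  violation R2 at enabled
  violation R1 at primary
  violation R3 at rating
  backward on Profile therefore BREAKING (5)
forward pass over Profile, reader schema v1, writer schema v2:
  attrs: list<string> -> list<string>, writer optional; from attrs
  addr: Meta -> Meta, writer required; from addr
  rating: string -> float32, writer required; from rating
  price: float32 -> float32, writer required; from price
  no writer field matches reader enabled
  writer primary: unknown to reader
  no writer field matches reader addr.zip
  addr.weight: bytes -> float64, writer required; from addr.weight
  writer addr.country: unknown to reader
  writer addr.version: unknown to reader
  violation R2 at addr.country
  violation R2 at addr.version
  violation R3 at addr.weight
  violation R1 at enabled
  violation R2 at primary
  violation R3 at rating
  forward on Profile therefore BREAKING (6)


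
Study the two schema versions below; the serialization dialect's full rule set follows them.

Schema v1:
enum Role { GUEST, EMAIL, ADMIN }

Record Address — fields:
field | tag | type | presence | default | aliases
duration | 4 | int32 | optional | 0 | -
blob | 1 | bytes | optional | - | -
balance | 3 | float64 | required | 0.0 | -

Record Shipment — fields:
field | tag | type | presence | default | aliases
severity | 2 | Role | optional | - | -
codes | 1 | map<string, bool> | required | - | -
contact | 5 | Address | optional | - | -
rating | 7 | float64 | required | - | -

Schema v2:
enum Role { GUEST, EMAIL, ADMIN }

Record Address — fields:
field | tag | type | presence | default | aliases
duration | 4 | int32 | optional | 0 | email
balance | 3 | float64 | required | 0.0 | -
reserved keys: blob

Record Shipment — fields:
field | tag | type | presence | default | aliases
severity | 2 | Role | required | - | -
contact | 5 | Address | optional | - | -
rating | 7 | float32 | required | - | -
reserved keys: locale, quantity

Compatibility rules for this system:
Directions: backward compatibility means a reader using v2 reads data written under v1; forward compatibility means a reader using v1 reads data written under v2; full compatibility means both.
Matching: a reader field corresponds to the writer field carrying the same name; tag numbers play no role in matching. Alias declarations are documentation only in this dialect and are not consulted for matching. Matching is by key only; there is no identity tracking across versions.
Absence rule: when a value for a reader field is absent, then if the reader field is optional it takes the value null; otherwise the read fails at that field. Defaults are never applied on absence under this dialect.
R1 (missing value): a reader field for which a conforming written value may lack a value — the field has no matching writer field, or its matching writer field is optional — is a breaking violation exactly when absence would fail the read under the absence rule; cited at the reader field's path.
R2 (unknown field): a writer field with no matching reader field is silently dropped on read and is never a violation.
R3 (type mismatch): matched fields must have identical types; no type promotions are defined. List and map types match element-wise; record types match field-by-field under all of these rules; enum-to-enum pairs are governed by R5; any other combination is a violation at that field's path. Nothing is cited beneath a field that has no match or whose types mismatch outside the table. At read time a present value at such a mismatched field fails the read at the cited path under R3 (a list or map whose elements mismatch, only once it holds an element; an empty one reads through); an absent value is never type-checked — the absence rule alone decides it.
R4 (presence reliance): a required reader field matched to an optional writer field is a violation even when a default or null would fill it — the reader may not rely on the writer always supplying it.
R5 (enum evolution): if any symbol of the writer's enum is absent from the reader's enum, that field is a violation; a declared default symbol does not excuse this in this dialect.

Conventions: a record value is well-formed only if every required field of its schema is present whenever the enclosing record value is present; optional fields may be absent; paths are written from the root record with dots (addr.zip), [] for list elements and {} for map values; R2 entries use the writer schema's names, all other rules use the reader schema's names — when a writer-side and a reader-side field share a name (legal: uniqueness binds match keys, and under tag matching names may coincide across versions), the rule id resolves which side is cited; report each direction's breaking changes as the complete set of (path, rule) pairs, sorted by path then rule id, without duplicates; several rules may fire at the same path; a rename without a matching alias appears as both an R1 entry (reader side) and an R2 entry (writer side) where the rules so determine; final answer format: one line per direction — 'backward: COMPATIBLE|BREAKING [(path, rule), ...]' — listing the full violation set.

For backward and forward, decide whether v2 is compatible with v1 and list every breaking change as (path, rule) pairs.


arrows below run writer -> reader for Shipment
backward pass over Shipment, reader schema v2, writer schema v1:
  writer optional, Role -> Role: reader severity maps from writer severity
  writer optional, Address -> Address: reader contact maps from writer contact
  writer required, float64 -> float32: reader rating maps from writer rating
  codes (writer side), unknown to reader
  writer optional, int32 -> int32: reader contact.duration maps from writer contact.duration
  writer required, float64 -> float64: reader contact.balance maps from writer contact.balance
  contact.blob (writer side), unknown to reader
  violation R3 at rating
  violation R1 at severity
  violation R4 at severity
  => backward verdict for Shipment: BREAKING, 3 violation(s)
forward pass over Shipment, reader schema v1, writer schema v2:
  writer required, Role -> Role: reader severity maps from writer severity
  codes: no writer-side match
  writer optional, Address -> Address: reader contact maps from writer contact
  writer required, float32 -> float64: reader rating maps from writer rating
  writer optional, int32 -> int32: reader contact.duration maps from writer contact.duration
  contact.blob: no writer-side match
  writer required, float64 -> float64: reader contact.balance maps from writer contact.balance
  violation R1 at codes
  violation R3 at rating
  => forward verdict for Shipment: BREAKING, 2 violation(s)

backward: BREAKING [(rating, R3), (severity, R1), (severity, R4)]; forward: BREAKING [(codes, R1), (rating, R3)]


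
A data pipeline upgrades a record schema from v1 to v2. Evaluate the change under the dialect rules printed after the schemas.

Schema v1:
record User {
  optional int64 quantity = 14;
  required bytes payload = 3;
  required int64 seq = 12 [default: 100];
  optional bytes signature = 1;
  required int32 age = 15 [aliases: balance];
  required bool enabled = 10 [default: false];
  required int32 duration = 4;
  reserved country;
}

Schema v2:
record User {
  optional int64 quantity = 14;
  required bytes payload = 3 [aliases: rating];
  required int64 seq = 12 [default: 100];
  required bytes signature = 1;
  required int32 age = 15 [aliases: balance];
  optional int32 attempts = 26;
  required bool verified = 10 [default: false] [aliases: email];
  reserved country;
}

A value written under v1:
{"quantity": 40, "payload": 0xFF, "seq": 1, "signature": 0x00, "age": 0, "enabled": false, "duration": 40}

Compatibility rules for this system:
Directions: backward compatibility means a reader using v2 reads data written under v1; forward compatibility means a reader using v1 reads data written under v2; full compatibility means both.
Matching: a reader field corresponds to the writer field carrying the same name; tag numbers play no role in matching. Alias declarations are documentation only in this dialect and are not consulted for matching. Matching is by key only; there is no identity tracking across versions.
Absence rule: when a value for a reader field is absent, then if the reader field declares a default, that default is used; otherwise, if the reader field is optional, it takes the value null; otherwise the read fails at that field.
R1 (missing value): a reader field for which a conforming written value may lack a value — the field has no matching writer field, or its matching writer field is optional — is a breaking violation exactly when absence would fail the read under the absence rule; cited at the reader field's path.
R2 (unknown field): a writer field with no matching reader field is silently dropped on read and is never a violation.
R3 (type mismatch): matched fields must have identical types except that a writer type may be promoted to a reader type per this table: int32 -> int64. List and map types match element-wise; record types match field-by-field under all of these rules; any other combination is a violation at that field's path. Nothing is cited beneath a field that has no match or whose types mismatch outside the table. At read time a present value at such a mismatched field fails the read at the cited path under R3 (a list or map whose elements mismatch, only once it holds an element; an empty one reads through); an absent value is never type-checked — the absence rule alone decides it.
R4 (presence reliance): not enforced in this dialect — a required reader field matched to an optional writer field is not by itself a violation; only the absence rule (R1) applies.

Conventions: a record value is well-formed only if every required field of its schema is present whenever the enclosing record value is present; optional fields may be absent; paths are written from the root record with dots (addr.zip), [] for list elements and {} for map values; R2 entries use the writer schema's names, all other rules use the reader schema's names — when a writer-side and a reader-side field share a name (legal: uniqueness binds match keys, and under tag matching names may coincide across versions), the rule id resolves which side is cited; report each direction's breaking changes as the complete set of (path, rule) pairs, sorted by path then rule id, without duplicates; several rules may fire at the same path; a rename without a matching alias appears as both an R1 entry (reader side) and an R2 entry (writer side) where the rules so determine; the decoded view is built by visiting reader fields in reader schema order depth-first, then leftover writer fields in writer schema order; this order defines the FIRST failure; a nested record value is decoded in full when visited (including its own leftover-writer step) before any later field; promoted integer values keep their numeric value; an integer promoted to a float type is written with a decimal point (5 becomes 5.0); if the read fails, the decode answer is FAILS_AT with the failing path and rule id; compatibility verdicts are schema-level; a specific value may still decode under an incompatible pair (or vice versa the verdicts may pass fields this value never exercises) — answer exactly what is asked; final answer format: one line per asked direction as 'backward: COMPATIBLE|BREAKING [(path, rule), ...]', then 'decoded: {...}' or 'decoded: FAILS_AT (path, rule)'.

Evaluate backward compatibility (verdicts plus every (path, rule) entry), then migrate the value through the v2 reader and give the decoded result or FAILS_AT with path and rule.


in User below, arrows point writer -> reader
checking backward for User: reader v2 against writer v1:
  int64 -> int64, writer optional: quantity aligns to quantity
  bytes -> bytes, writer required: payload aligns to payload
  int64 -> int64, writer required: seq aligns to seq
  bytes -> bytes, writer optional: signature aligns to signature
  int32 -> int32, writer required: age aligns to age
  attempts has no writer counterpart
  verified has no writer counterpart
  writer field enabled has no reader counterpart
  writer field duration has no reader counterpart
  R1 fires at signature
  => backward verdict for User: BREAKING, 1 violation(s)
decoding the User value with the v2 reader:
  quantity := 40
  payload := 0xFF
  seq := 1
  signature := 0x00
  age := 0
  attempts := null (absent, optional -> null)
  verified := false (absent -> default)
  writer enabled: unknown -> dropped
  writer duration: unknown -> dropped
  => decoded: {"quantity": 40, "payload": 0xFF, "seq": 1, "signature": 0x00, "age": 0, "attempts": null, "verified": false}

backward: BREAKING [(signature, R1)]; decoded: {"quantity": 40, "payload": 0xFF, "seq": 1, "signature": 0x00, "age": 0, "attempts": null, "verified": false}
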